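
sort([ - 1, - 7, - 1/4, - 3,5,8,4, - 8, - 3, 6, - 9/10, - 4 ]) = [-8, - 7, - 4, - 3 , - 3 , - 1, - 9/10,-1/4, 4 , 5 , 6,  8 ] 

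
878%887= 878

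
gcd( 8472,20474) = 706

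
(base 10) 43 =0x2b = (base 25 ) 1i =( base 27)1G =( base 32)1B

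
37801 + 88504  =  126305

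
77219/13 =77219/13 = 5939.92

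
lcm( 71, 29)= 2059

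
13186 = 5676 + 7510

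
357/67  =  5  +  22/67 = 5.33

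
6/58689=2/19563  =  0.00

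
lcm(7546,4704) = 362208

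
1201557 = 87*13811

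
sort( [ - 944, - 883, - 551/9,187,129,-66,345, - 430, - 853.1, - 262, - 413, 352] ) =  [ - 944, - 883, - 853.1,-430, - 413, - 262, - 66, - 551/9,129,187, 345,352 ]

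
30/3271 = 30/3271  =  0.01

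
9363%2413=2124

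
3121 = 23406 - 20285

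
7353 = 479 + 6874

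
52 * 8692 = 451984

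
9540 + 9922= 19462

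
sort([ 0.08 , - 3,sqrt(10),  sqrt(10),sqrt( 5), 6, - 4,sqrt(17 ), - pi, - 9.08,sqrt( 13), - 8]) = [ -9.08, -8,-4, - pi, - 3 , 0.08, sqrt( 5 ),sqrt(10),sqrt( 10), sqrt( 13), sqrt( 17), 6]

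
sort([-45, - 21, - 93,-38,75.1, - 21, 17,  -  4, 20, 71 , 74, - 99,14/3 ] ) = [-99, - 93, - 45, - 38,  -  21, - 21,- 4, 14/3,17,20,  71,  74 , 75.1 ]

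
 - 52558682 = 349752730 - 402311412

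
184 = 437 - 253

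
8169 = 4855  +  3314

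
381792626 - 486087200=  - 104294574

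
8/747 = 8/747 =0.01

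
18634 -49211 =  - 30577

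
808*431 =348248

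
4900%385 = 280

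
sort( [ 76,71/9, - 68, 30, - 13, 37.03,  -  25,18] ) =[-68,-25, - 13,71/9,  18, 30, 37.03, 76]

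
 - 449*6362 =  - 2856538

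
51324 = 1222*42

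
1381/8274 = 1381/8274  =  0.17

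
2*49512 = 99024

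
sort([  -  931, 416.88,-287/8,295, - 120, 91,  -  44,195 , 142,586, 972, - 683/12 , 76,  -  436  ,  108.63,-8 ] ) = [-931,-436,  -  120,-683/12 ,-44, - 287/8, - 8,76, 91, 108.63 , 142, 195, 295, 416.88,586 , 972] 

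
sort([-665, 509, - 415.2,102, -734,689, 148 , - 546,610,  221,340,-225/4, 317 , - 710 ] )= [ - 734,-710 ,-665, - 546,  -  415.2,  -  225/4, 102,148,221 , 317, 340,509, 610, 689]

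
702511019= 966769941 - 264258922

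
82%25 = 7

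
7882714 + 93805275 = 101687989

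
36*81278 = 2926008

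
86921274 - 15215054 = 71706220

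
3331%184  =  19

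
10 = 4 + 6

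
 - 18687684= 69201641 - 87889325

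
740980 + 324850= 1065830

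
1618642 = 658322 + 960320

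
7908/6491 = 7908/6491= 1.22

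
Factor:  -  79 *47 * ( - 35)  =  129955  =  5^1*7^1*47^1*79^1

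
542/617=542/617 = 0.88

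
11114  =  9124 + 1990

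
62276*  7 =435932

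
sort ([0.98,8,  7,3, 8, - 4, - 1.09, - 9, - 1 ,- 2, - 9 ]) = [ - 9, - 9, - 4, - 2 , - 1.09 ,- 1 , 0.98, 3, 7, 8,  8]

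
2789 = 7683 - 4894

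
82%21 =19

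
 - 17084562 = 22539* ( - 758 )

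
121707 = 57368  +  64339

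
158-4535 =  - 4377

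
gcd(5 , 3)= 1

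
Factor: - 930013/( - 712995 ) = 3^(  -  1)*5^( - 1) *7^1*47533^( - 1 )*132859^1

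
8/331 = 8/331 = 0.02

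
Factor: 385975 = 5^2*15439^1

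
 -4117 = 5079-9196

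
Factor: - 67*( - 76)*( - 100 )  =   - 2^4*5^2* 19^1*67^1 = - 509200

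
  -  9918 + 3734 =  - 6184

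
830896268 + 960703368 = 1791599636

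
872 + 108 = 980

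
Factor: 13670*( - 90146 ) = - 1232295820= - 2^2*5^1*7^1 * 47^1 *137^1*1367^1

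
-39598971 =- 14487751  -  25111220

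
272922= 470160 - 197238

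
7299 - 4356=2943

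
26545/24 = 26545/24 = 1106.04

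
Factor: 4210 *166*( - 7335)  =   - 5126138100 = - 2^2 * 3^2*5^2*83^1 * 163^1 * 421^1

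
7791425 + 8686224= 16477649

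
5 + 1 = 6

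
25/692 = 25/692 = 0.04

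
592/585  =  592/585= 1.01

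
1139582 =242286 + 897296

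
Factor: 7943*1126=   8943818 = 2^1 * 13^2*47^1*563^1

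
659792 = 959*688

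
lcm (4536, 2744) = 222264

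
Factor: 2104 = 2^3 * 263^1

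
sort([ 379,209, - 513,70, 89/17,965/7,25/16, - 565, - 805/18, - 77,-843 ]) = [ - 843, - 565, - 513,-77, - 805/18,25/16,89/17,70, 965/7,  209,379] 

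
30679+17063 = 47742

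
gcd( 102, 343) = 1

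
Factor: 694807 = 17^1*23^1*1777^1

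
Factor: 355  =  5^1*71^1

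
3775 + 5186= 8961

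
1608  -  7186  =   - 5578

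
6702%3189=324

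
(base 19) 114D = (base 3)101000201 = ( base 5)213214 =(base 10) 7309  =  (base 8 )16215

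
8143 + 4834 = 12977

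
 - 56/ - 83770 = 28/41885=   0.00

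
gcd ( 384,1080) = 24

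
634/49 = 634/49 = 12.94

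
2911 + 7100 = 10011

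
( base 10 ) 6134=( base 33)5kt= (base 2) 1011111110110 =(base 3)22102012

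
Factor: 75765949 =7^1*1777^1*6091^1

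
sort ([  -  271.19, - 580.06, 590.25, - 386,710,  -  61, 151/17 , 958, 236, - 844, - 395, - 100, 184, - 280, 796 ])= [  -  844,  -  580.06,  -  395,-386,  -  280,  -  271.19,-100,  -  61, 151/17, 184, 236, 590.25, 710,  796,958 ] 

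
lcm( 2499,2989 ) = 152439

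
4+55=59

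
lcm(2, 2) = 2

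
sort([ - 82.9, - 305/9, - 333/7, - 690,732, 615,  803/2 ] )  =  [ - 690, - 82.9,  -  333/7, - 305/9,803/2,615,732 ] 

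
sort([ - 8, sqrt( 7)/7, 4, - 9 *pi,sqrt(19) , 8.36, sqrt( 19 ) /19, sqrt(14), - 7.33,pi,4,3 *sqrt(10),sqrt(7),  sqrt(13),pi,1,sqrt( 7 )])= [ - 9*pi, - 8 ,- 7.33, sqrt(19)/19, sqrt(7)/7, 1, sqrt(7) , sqrt( 7),pi,pi,sqrt( 13)  ,  sqrt( 14 ), 4,  4, sqrt(19),  8.36 , 3*sqrt( 10 ) ]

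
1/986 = 1/986 = 0.00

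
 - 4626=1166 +-5792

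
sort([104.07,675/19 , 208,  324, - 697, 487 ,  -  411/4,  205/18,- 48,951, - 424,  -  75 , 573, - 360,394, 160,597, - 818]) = [ - 818, - 697,  -  424, - 360, - 411/4, - 75, - 48,205/18, 675/19, 104.07,160, 208,324, 394 , 487,  573 , 597,951] 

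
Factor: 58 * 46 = 2668 =2^2 * 23^1 * 29^1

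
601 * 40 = 24040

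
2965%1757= 1208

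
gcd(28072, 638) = 638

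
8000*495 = 3960000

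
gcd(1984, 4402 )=62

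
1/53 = 1/53 = 0.02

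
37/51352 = 37/51352 = 0.00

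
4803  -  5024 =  - 221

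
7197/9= 799 + 2/3 = 799.67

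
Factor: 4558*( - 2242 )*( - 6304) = 2^7*19^1*43^1*53^1*59^1*197^1= 64420802944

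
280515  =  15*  18701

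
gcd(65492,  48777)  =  1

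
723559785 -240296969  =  483262816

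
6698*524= 3509752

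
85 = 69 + 16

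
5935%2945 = 45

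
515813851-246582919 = 269230932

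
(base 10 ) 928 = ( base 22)1k4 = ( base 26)19I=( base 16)3A0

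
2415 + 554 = 2969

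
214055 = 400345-186290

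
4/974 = 2/487 = 0.00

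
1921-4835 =-2914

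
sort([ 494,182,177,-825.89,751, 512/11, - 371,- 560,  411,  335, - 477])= [ - 825.89  , - 560, - 477, - 371,512/11,177, 182,335, 411 , 494,751]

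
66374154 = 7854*8451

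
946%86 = 0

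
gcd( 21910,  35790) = 10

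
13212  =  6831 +6381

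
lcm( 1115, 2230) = 2230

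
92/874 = 2/19 = 0.11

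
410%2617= 410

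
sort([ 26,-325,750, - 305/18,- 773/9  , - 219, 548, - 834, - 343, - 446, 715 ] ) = [ - 834, - 446, - 343, - 325, - 219,-773/9, - 305/18 , 26, 548,715,750 ] 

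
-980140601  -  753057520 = -1733198121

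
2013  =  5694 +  - 3681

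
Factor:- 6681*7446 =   -  2^1*3^2 * 17^2*73^1*131^1= - 49746726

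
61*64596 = 3940356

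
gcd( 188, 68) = 4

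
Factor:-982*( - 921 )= 2^1*3^1 * 307^1 * 491^1 = 904422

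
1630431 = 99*16469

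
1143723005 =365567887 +778155118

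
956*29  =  27724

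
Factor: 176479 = 23^1*7673^1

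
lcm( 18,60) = 180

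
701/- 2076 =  - 701/2076 = - 0.34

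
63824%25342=13140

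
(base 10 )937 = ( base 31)U7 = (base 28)15d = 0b1110101001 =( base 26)1A1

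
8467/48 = 176 + 19/48  =  176.40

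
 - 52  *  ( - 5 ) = 260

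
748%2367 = 748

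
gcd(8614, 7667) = 1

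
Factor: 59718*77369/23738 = 3^1 * 11^ ( - 1) *13^(  -  1)*37^1* 83^(-1)*269^1 * 77369^1 = 2310160971/11869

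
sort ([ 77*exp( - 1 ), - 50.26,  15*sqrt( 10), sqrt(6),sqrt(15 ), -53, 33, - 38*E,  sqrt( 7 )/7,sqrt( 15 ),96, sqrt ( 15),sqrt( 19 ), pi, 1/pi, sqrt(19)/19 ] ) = [ - 38*E, - 53,  -  50.26 , sqrt ( 19) /19,1/pi, sqrt(7) /7, sqrt ( 6 ), pi, sqrt(15 ),  sqrt( 15),sqrt ( 15),sqrt( 19 ),  77*exp (-1), 33,15*sqrt( 10), 96]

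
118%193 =118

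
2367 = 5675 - 3308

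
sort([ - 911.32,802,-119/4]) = [  -  911.32,- 119/4, 802 ] 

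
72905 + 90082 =162987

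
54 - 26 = 28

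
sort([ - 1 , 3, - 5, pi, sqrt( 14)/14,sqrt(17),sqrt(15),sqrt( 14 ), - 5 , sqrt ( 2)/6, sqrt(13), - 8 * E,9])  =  [  -  8*E ,-5, - 5, - 1,sqrt( 2)/6,sqrt( 14)/14,3, pi, sqrt( 13) , sqrt(14),  sqrt( 15), sqrt(17),9 ]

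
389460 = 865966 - 476506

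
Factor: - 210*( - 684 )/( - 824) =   -  17955/103=- 3^3*5^1*7^1*19^1*103^( - 1 )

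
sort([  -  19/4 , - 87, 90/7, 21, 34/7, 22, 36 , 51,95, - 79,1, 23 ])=[ - 87,-79,-19/4,1,34/7 , 90/7, 21 , 22, 23,36, 51, 95 ]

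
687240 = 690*996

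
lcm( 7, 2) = 14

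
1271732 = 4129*308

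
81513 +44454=125967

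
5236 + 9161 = 14397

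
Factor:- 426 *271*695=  - 2^1 * 3^1 * 5^1* 71^1*139^1*271^1 = - 80234970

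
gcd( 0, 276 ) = 276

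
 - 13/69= -13/69=-0.19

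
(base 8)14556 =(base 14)2530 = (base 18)121C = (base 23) c71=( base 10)6510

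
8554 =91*94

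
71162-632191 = -561029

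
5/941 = 5/941= 0.01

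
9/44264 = 9/44264 = 0.00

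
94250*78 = 7351500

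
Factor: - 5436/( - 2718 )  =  2^1 = 2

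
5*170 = 850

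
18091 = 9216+8875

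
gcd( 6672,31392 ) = 48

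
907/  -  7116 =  - 1 + 6209/7116=-0.13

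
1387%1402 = 1387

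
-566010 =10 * (- 56601)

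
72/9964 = 18/2491  =  0.01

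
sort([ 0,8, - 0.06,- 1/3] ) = [  -  1/3,-0.06,0 , 8]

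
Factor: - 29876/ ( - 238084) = 97/773=97^1* 773^( - 1) 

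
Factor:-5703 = -3^1*1901^1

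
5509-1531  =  3978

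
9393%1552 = 81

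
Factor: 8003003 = 787^1 *10169^1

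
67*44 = 2948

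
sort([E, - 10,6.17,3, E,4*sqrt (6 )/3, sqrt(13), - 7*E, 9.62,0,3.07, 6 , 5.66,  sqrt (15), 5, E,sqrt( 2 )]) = [-7*E, - 10,0,sqrt(2 ), E,E  ,  E,3, 3.07,4 * sqrt( 6)/3, sqrt( 13),sqrt ( 15 ),5, 5.66,6, 6.17, 9.62 ]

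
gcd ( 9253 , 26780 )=1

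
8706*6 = 52236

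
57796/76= 14449/19 = 760.47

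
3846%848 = 454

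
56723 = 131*433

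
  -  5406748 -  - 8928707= 3521959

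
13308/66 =201+ 7/11 = 201.64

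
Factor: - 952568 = - 2^3*23^1*31^1*167^1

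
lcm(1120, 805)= 25760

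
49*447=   21903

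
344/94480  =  43/11810 =0.00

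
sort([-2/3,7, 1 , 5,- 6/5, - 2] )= [ - 2,- 6/5,-2/3,1,5, 7 ] 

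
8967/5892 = 1+1025/1964  =  1.52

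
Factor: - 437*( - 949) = 13^1 * 19^1*23^1*73^1 = 414713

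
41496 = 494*84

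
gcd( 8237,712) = 1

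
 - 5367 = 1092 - 6459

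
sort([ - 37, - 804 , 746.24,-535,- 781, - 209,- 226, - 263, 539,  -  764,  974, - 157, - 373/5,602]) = [ - 804,  -  781,-764,-535, - 263, - 226,- 209 , - 157,- 373/5,-37 , 539, 602,  746.24, 974] 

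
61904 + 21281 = 83185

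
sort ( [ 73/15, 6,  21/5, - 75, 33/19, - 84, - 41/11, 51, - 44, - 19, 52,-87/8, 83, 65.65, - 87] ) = [  -  87,  -  84, - 75,-44,-19, - 87/8,-41/11, 33/19,21/5,73/15, 6, 51, 52,65.65,83 ]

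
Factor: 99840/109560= 2^6*11^( -1)*13^1*83^( - 1)  =  832/913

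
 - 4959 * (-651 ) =3228309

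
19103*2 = 38206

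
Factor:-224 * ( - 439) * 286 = 28124096= 2^6*7^1* 11^1*13^1*439^1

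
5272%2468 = 336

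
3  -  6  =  -3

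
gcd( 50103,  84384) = 2637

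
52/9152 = 1/176 = 0.01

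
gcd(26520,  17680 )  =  8840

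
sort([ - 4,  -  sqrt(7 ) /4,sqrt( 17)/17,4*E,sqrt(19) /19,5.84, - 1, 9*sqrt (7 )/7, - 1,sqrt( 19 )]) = [ - 4 , - 1,-1, - sqrt( 7 )/4,  sqrt(19) /19,sqrt(17 )/17,9*sqrt(7)/7, sqrt (19), 5.84,4*E ]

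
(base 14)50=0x46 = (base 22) 34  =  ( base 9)77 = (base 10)70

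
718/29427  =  718/29427 = 0.02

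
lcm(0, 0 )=0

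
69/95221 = 69/95221   =  0.00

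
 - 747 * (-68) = 50796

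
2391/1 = 2391= 2391.00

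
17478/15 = 5826/5 = 1165.20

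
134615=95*1417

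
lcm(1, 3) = 3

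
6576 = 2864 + 3712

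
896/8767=896/8767 = 0.10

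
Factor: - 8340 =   -  2^2*  3^1 * 5^1*139^1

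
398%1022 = 398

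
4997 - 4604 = 393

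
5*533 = 2665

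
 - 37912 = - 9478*4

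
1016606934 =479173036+537433898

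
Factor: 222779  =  222779^1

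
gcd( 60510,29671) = 1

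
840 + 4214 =5054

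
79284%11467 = 10482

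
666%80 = 26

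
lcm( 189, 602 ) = 16254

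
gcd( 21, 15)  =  3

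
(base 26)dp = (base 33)B0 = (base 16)16b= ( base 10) 363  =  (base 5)2423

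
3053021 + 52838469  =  55891490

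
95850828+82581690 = 178432518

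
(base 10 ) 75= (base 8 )113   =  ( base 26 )2N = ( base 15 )50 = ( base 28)2J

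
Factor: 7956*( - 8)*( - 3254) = 2^6 * 3^2*13^1*17^1 * 1627^1  =  207110592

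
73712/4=18428=18428.00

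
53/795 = 1/15 = 0.07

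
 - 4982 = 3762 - 8744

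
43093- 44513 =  - 1420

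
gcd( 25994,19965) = 1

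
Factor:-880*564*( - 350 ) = 173712000 = 2^7*3^1*5^3 * 7^1*11^1*47^1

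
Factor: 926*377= 2^1 * 13^1 * 29^1 * 463^1 = 349102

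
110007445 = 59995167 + 50012278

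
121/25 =121/25 = 4.84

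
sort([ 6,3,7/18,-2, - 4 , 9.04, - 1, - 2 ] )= [ - 4,-2, - 2 , - 1,7/18, 3, 6,  9.04 ]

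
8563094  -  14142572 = -5579478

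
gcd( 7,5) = 1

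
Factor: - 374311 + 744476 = 370165 = 5^1*101^1 * 733^1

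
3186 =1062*3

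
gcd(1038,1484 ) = 2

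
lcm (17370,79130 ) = 712170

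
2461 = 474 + 1987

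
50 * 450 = 22500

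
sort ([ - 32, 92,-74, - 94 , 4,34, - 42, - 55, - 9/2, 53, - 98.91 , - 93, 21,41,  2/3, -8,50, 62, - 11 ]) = [-98.91, - 94 , - 93, - 74, - 55, - 42,  -  32, - 11,-8, - 9/2,2/3,4,21, 34,41,50,  53,62,92] 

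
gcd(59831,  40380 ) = 1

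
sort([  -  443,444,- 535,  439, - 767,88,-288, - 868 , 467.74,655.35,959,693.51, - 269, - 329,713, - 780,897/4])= [ - 868, - 780,-767, - 535, - 443, - 329, - 288, - 269,88, 897/4, 439, 444,467.74, 655.35,693.51,713,959]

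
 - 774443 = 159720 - 934163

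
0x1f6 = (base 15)237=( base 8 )766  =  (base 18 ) 19g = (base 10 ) 502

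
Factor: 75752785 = 5^1*29^1*593^1*881^1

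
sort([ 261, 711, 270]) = [261, 270, 711]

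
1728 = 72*24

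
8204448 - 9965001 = -1760553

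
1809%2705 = 1809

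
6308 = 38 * 166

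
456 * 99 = 45144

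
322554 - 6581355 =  - 6258801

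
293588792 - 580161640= - 286572848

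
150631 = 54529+96102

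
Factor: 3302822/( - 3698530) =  - 5^(  -  1) * 11^(-1 )*33623^ (  -  1 ) * 1651411^1  =  - 1651411/1849265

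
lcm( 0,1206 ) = 0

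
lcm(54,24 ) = 216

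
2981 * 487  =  1451747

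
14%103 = 14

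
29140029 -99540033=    - 70400004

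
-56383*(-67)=3777661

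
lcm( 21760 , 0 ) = 0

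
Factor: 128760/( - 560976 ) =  - 2^(-1) * 5^1 *13^(  -  1 )*31^( - 1 )*37^1 = - 185/806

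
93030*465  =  43258950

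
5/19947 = 5/19947 = 0.00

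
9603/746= 9603/746= 12.87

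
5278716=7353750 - 2075034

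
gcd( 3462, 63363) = 3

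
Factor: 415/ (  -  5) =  - 83 = -83^1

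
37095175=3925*9451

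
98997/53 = 98997/53 = 1867.87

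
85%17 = 0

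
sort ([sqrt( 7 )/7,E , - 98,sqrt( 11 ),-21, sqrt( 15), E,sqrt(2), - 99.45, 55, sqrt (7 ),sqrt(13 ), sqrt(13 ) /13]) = [ - 99.45, - 98, - 21, sqrt(13)/13 , sqrt( 7)/7, sqrt(2),sqrt(7 ), E, E , sqrt (11),sqrt( 13 ), sqrt( 15) , 55 ]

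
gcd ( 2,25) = 1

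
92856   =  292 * 318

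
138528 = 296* 468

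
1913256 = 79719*24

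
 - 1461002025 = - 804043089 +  -656958936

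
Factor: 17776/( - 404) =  - 2^2*11^1 = - 44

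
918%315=288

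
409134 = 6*68189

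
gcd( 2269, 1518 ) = 1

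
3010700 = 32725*92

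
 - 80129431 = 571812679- 651942110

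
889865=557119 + 332746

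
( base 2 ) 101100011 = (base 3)111011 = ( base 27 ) D4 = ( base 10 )355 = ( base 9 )434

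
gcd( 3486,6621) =3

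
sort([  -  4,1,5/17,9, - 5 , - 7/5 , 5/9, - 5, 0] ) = [- 5,-5, - 4,  -  7/5,0,5/17, 5/9,1,9] 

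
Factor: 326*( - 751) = -244826 = - 2^1*163^1 * 751^1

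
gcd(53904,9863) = 1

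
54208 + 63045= 117253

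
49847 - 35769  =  14078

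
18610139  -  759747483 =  - 741137344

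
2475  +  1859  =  4334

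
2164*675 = 1460700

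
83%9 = 2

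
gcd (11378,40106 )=2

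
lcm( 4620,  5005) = 60060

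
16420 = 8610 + 7810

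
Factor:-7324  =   - 2^2 * 1831^1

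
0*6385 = 0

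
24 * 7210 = 173040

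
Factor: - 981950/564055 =  -  196390/112811=- 2^1*5^1*41^1*97^(  -  1)*479^1*1163^(-1)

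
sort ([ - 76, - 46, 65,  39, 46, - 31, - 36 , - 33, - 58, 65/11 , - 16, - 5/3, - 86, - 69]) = [ - 86, - 76,  -  69 ,-58, -46, - 36,-33, - 31, - 16, - 5/3,65/11, 39,46, 65 ] 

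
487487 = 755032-267545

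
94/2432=47/1216  =  0.04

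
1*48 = 48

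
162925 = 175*931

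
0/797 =0 = 0.00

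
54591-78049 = -23458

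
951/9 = 105 + 2/3=105.67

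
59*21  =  1239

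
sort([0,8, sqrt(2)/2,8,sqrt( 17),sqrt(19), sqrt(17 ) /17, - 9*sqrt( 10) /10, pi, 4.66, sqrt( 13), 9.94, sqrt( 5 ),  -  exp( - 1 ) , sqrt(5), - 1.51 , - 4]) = [ - 4, - 9*sqrt( 10)/10, - 1.51, - exp( - 1),0,sqrt(17)/17,sqrt(2) /2 , sqrt( 5 ), sqrt( 5), pi, sqrt (13),sqrt( 17), sqrt(19) , 4.66,  8, 8,9.94]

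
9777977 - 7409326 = 2368651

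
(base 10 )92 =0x5c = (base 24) 3k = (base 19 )4G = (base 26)3e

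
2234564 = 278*8038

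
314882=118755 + 196127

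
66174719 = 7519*8801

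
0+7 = 7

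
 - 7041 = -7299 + 258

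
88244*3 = 264732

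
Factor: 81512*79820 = 2^5*5^1*13^1 * 23^1*307^1 * 443^1 = 6506287840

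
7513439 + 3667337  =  11180776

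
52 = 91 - 39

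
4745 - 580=4165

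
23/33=23/33 = 0.70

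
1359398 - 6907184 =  - 5547786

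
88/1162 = 44/581= 0.08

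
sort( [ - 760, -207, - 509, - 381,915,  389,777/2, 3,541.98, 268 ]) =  [ - 760, - 509,- 381,-207 , 3, 268,  777/2,  389 , 541.98,915 ]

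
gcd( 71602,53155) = 1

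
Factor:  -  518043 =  - 3^1*172681^1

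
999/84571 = 999/84571 = 0.01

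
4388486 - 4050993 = 337493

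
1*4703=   4703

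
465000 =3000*155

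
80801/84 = 11543/12 =961.92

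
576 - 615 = - 39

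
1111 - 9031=-7920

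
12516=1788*7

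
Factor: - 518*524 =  - 2^3*7^1*37^1*131^1 = -271432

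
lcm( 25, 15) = 75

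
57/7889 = 57/7889 = 0.01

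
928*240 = 222720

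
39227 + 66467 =105694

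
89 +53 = 142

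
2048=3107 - 1059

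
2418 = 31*78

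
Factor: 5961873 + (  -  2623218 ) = 3338655 = 3^1*5^1*73^1*3049^1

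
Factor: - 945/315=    - 3  =  - 3^1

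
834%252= 78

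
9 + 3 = 12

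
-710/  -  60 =11 + 5/6 = 11.83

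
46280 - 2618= 43662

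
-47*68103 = - 3200841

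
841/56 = 15 + 1/56 = 15.02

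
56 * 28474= 1594544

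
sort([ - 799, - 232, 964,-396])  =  [  -  799, - 396, - 232 , 964]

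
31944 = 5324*6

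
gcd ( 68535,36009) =9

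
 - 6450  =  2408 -8858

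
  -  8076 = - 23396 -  - 15320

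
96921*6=581526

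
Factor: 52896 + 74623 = 127519 = 7^1*18217^1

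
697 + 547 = 1244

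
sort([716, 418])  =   [418, 716]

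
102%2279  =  102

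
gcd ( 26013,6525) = 87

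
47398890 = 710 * 66759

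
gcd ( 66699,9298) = 1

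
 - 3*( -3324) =9972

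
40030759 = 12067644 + 27963115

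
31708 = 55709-24001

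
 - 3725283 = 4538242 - 8263525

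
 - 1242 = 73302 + -74544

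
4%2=0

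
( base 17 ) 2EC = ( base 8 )1474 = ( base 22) 1FE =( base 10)828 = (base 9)1120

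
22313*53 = 1182589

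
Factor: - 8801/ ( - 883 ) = 13^1*677^1*883^( - 1)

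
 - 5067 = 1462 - 6529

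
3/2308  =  3/2308 = 0.00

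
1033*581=600173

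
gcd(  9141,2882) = 11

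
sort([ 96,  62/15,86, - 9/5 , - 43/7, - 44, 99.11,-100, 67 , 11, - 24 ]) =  [ - 100,-44 , - 24, - 43/7, - 9/5 , 62/15,11,67,86,96,99.11]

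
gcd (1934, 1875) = 1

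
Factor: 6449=6449^1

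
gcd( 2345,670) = 335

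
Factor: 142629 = 3^1*47543^1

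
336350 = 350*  961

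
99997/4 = 24999 + 1/4 = 24999.25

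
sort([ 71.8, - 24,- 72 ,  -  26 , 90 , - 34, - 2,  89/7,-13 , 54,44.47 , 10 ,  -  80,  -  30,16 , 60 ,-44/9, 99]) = [ - 80, - 72 , - 34, - 30 , - 26, - 24 ,  -  13, - 44/9, - 2,10,89/7 , 16,44.47 , 54, 60,71.8, 90,99]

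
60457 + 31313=91770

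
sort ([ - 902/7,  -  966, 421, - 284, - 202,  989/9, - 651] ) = [ - 966,  -  651 ,  -  284,-202, - 902/7, 989/9, 421]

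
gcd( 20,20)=20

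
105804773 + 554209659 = 660014432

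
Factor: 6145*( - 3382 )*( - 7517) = 2^1*5^1*19^1*89^1*1229^1*7517^1 = 156221225630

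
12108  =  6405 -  - 5703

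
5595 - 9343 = -3748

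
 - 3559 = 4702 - 8261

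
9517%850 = 167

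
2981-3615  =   - 634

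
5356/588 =1339/147 = 9.11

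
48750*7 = 341250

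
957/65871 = 319/21957 = 0.01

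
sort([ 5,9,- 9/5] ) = [- 9/5,5, 9 ]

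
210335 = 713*295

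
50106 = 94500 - 44394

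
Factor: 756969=3^1*252323^1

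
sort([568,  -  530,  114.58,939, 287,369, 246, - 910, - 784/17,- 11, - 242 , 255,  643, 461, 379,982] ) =[- 910, - 530, - 242, - 784/17,-11  ,  114.58,246, 255, 287, 369, 379,461,568,643, 939, 982] 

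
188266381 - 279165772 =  - 90899391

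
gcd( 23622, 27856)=2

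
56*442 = 24752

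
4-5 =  - 1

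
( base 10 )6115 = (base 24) aej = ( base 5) 143430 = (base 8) 13743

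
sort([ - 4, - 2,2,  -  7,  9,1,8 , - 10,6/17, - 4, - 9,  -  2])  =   [ - 10, - 9, - 7, - 4, - 4, - 2, - 2, 6/17,1, 2,8 , 9 ] 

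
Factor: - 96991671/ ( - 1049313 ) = 32330557/349771 = 7^1*19^( - 1 )*41^(  -  1)*251^1*449^(-1 )*18401^1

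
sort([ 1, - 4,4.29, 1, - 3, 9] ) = [-4, - 3,  1, 1, 4.29, 9 ]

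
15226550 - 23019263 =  - 7792713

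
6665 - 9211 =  - 2546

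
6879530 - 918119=5961411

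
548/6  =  274/3 = 91.33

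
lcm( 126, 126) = 126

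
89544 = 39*2296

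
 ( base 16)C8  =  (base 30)6k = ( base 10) 200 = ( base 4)3020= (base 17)bd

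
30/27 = 10/9= 1.11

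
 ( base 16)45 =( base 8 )105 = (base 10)69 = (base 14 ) 4d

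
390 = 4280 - 3890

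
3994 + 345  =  4339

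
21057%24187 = 21057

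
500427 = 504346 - 3919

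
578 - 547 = 31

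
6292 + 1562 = 7854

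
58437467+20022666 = 78460133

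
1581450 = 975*1622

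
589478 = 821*718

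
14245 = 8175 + 6070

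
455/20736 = 455/20736 = 0.02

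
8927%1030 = 687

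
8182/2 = 4091=4091.00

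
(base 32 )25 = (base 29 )2b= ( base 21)36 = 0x45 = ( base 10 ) 69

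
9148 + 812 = 9960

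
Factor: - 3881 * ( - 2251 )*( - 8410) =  - 73470861710  =  - 2^1*5^1*29^2 * 2251^1*3881^1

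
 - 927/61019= - 1 + 60092/61019  =  - 0.02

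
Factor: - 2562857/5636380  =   - 2^(- 2)*5^(-1)*11^1*23^( - 1)*12253^(-1)*232987^1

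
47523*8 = 380184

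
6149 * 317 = 1949233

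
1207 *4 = 4828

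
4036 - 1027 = 3009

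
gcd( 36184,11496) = 8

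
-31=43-74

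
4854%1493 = 375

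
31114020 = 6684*4655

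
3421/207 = 3421/207 = 16.53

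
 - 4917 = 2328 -7245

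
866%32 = 2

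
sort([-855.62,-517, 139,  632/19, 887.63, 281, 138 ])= [ - 855.62, - 517, 632/19, 138, 139, 281, 887.63]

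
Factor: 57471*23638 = 2^1*3^1 * 53^1*223^1*19157^1 = 1358499498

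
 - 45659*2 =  -91318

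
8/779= 8/779 = 0.01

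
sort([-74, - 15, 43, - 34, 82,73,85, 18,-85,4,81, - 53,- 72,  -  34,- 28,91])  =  [ - 85,  -  74, - 72 , - 53, - 34,- 34,- 28, - 15,4 , 18,  43,73,81 , 82,85,91]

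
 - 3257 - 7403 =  - 10660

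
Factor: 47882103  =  3^1*29^1*550369^1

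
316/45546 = 158/22773 =0.01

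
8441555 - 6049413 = 2392142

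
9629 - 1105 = 8524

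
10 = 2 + 8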